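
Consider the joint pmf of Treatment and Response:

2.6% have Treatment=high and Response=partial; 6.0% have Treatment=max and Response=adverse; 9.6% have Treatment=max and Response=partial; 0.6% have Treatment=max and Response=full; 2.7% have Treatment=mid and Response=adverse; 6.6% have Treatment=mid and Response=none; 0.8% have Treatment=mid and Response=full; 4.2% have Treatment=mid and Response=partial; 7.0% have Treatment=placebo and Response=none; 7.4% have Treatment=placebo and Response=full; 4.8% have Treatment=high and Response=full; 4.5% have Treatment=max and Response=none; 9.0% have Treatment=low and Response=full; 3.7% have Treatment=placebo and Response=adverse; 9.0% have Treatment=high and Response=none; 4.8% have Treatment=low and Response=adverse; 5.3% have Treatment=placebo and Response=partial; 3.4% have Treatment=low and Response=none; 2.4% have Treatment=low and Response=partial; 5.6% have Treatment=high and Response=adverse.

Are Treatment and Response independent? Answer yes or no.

no

P(Treatment=max) = 0.207 and P(Response=partial) = 0.241, so their product is 0.04989, but P(Treatment=max, Response=partial) = 0.096. Since these differ, Treatment and Response are not independent.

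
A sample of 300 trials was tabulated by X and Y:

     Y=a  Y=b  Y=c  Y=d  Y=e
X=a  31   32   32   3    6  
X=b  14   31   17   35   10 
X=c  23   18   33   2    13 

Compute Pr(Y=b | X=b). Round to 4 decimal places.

0.2897

Total with X=b: 14 + 31 + 17 + 35 + 10 = 107.
P(Y=b | X=b) = 31/107 = 0.2897.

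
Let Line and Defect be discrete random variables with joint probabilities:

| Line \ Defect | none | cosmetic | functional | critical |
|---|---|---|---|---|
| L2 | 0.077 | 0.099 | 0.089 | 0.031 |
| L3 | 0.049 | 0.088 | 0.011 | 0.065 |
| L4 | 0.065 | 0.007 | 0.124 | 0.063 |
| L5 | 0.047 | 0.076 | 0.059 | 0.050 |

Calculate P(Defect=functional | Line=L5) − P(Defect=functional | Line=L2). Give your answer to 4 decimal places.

P(Line=L5) = 0.047 + 0.076 + 0.059 + 0.050 = 0.232; P(Defect=functional | Line=L5) = 0.059/0.232 = 0.25431.
P(Line=L2) = 0.077 + 0.099 + 0.089 + 0.031 = 0.296; P(Defect=functional | Line=L2) = 0.089/0.296 = 0.30068.
Difference = -0.0464.

-0.0464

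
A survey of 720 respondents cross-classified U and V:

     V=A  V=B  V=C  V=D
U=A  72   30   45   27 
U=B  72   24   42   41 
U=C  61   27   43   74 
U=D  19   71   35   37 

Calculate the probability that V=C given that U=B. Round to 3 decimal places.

Total with U=B: 72 + 24 + 42 + 41 = 179.
P(V=C | U=B) = 42/179 = 0.235.

0.235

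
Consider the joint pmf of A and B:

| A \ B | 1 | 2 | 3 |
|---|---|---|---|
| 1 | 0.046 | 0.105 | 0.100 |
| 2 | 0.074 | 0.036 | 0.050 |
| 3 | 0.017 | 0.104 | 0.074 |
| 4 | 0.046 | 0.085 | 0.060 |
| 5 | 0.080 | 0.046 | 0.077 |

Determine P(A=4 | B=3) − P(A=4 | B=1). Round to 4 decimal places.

P(B=3) = 0.100 + 0.050 + 0.074 + 0.060 + 0.077 = 0.361; P(A=4 | B=3) = 0.060/0.361 = 0.16620.
P(B=1) = 0.046 + 0.074 + 0.017 + 0.046 + 0.080 = 0.263; P(A=4 | B=1) = 0.046/0.263 = 0.17490.
Difference = -0.0087.

-0.0087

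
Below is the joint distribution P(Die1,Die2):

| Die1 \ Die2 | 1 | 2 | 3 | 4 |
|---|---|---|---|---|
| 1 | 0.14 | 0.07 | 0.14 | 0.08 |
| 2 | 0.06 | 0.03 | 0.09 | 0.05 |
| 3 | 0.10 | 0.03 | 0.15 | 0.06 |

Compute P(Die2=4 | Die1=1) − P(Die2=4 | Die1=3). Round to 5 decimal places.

0.00958

P(Die1=1) = 0.14 + 0.07 + 0.14 + 0.08 = 0.43; P(Die2=4 | Die1=1) = 0.08/0.43 = 0.186047.
P(Die1=3) = 0.10 + 0.03 + 0.15 + 0.06 = 0.34; P(Die2=4 | Die1=3) = 0.06/0.34 = 0.176471.
Difference = 0.00958.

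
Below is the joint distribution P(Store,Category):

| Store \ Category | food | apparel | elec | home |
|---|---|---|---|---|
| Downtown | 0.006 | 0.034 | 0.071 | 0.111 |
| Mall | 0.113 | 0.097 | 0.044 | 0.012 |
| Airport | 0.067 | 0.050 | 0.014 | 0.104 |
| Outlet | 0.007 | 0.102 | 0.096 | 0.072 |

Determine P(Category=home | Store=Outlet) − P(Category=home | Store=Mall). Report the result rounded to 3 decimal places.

0.215

P(Store=Outlet) = 0.007 + 0.102 + 0.096 + 0.072 = 0.277; P(Category=home | Store=Outlet) = 0.072/0.277 = 0.2599.
P(Store=Mall) = 0.113 + 0.097 + 0.044 + 0.012 = 0.266; P(Category=home | Store=Mall) = 0.012/0.266 = 0.0451.
Difference = 0.215.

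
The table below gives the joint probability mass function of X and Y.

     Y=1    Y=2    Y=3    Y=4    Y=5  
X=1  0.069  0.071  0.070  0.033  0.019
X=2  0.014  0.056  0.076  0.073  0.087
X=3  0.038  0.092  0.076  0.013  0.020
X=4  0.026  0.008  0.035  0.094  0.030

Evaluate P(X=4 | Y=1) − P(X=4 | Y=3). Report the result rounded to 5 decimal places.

0.04068

P(Y=1) = 0.069 + 0.014 + 0.038 + 0.026 = 0.147; P(X=4 | Y=1) = 0.026/0.147 = 0.176871.
P(Y=3) = 0.070 + 0.076 + 0.076 + 0.035 = 0.257; P(X=4 | Y=3) = 0.035/0.257 = 0.136187.
Difference = 0.04068.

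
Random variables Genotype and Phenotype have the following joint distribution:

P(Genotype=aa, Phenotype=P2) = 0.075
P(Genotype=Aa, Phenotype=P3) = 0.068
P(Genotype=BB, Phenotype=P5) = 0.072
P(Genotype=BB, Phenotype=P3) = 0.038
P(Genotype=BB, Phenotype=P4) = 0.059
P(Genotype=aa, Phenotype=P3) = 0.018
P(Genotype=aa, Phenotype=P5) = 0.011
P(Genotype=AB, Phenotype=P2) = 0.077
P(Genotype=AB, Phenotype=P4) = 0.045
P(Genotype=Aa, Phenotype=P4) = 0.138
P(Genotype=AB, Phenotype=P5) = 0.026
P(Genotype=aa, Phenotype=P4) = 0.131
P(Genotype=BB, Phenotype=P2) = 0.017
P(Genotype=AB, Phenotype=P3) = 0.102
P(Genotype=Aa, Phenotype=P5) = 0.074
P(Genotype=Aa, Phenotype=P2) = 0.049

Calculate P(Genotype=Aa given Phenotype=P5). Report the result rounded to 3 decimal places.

0.404

P(Phenotype=P5) = 0.074 + 0.011 + 0.026 + 0.072 = 0.183.
P(Genotype=Aa | Phenotype=P5) = 0.074/0.183 = 0.404.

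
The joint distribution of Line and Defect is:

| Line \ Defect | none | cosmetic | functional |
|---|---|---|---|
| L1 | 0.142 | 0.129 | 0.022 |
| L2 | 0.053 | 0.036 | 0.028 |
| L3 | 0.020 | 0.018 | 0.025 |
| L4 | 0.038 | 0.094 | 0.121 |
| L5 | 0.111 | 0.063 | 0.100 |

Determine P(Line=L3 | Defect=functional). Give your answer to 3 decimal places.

0.084

P(Defect=functional) = 0.022 + 0.028 + 0.025 + 0.121 + 0.100 = 0.296.
P(Line=L3 | Defect=functional) = 0.025/0.296 = 0.084.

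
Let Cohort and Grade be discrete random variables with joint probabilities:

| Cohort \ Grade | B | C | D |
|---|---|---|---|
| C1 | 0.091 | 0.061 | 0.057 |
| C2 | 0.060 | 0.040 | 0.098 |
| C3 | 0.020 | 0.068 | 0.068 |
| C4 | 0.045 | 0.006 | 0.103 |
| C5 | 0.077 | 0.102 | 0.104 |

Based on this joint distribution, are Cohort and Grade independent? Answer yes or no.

no

P(Cohort=C4) = 0.154 and P(Grade=D) = 0.430, so their product is 0.06622, but P(Cohort=C4, Grade=D) = 0.103. Since these differ, Cohort and Grade are not independent.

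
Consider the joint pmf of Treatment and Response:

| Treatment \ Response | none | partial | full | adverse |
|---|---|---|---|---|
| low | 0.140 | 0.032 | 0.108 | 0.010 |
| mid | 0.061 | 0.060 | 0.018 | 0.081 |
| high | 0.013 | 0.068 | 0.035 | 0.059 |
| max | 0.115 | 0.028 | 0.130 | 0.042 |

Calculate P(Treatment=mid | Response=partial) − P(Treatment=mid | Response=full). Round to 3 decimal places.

P(Response=partial) = 0.032 + 0.060 + 0.068 + 0.028 = 0.188; P(Treatment=mid | Response=partial) = 0.060/0.188 = 0.3191.
P(Response=full) = 0.108 + 0.018 + 0.035 + 0.130 = 0.291; P(Treatment=mid | Response=full) = 0.018/0.291 = 0.0619.
Difference = 0.257.

0.257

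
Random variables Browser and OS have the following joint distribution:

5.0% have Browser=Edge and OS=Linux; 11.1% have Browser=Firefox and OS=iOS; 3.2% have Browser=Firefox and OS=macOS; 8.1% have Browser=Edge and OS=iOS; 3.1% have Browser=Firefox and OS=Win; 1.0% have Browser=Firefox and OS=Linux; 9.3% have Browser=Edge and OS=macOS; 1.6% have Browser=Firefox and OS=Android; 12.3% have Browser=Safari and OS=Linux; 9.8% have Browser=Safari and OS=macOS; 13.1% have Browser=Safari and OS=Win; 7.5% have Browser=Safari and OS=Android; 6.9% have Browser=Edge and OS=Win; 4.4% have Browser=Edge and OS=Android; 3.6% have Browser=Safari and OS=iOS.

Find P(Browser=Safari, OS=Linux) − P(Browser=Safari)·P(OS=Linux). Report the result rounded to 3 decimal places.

P(Browser=Safari) = 0.131 + 0.098 + 0.123 + 0.036 + 0.075 = 0.463.
P(OS=Linux) = 0.010 + 0.123 + 0.050 = 0.183.
P(Browser=Safari, OS=Linux) − P(Browser=Safari)P(OS=Linux) = 0.123 − 0.463×0.183 = 0.038.

0.038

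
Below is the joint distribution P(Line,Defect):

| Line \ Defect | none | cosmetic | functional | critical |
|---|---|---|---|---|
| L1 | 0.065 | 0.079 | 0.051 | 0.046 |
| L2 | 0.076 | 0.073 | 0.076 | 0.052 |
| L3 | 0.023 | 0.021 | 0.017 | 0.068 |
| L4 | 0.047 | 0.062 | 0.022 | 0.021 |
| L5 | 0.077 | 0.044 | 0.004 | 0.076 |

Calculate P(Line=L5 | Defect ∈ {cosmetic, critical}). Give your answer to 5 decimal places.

P(Defect=cosmetic) = 0.079 + 0.073 + 0.021 + 0.062 + 0.044 = 0.279.
P(Defect=critical) = 0.046 + 0.052 + 0.068 + 0.021 + 0.076 = 0.263.
P(Defect ∈ {cosmetic, critical}) = 0.279 + 0.263 = 0.542; P(Line=L5, Defect ∈ {cosmetic, critical}) = 0.044 + 0.076 = 0.120.
P(Line=L5 | Defect ∈ {cosmetic, critical}) = 0.120/0.542 = 0.22140.

0.22140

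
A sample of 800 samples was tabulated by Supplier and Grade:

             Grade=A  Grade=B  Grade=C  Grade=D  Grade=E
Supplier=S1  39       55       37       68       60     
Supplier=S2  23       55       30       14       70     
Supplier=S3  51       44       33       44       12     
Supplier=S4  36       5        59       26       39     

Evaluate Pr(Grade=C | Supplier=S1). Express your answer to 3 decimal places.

Total with Supplier=S1: 39 + 55 + 37 + 68 + 60 = 259.
P(Grade=C | Supplier=S1) = 37/259 = 0.143.

0.143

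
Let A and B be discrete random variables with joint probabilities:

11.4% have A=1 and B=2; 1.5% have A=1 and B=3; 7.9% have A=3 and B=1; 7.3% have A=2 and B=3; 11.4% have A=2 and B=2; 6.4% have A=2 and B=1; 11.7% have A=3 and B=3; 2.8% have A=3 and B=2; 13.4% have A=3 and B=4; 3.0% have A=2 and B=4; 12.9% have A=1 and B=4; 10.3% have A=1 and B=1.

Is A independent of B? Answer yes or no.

P(A=3) = 0.358 and P(B=2) = 0.256, so their product is 0.09165, but P(A=3, B=2) = 0.028. Since these differ, A and B are not independent.

no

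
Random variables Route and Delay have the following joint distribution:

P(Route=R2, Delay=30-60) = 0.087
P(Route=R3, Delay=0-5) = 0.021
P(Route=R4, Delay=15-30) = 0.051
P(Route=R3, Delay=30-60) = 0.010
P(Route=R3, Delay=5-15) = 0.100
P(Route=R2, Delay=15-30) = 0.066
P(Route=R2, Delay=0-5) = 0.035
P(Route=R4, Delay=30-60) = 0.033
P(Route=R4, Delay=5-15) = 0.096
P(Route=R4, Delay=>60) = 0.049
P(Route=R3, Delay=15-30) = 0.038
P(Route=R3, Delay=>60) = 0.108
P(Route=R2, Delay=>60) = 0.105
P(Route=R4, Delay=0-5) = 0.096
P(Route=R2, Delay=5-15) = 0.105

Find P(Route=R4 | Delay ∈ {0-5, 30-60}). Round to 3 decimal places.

0.457

P(Delay=0-5) = 0.035 + 0.021 + 0.096 = 0.152.
P(Delay=30-60) = 0.087 + 0.010 + 0.033 = 0.130.
P(Delay ∈ {0-5, 30-60}) = 0.152 + 0.130 = 0.282; P(Route=R4, Delay ∈ {0-5, 30-60}) = 0.096 + 0.033 = 0.129.
P(Route=R4 | Delay ∈ {0-5, 30-60}) = 0.129/0.282 = 0.457.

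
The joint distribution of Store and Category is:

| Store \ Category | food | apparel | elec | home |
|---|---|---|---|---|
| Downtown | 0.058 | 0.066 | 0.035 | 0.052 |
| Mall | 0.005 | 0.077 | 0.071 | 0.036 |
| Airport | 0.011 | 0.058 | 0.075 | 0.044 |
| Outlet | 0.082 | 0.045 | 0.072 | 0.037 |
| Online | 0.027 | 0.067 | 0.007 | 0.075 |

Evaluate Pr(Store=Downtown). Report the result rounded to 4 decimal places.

0.2110

P(Store=Downtown) = 0.058 + 0.066 + 0.035 + 0.052 = 0.211.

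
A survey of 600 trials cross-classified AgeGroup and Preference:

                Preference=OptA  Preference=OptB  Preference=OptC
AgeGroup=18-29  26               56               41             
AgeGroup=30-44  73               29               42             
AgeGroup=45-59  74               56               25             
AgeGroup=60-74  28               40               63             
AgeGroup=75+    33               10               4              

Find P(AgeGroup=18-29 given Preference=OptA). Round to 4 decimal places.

0.1111

Total with Preference=OptA: 26 + 73 + 74 + 28 + 33 = 234.
P(AgeGroup=18-29 | Preference=OptA) = 26/234 = 0.1111.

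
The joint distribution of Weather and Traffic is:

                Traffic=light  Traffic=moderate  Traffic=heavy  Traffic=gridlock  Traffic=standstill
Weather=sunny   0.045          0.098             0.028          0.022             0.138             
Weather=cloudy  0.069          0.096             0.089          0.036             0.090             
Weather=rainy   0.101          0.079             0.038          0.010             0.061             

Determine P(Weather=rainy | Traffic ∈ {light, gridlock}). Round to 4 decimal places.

P(Traffic=light) = 0.045 + 0.069 + 0.101 = 0.215.
P(Traffic=gridlock) = 0.022 + 0.036 + 0.010 = 0.068.
P(Traffic ∈ {light, gridlock}) = 0.215 + 0.068 = 0.283; P(Weather=rainy, Traffic ∈ {light, gridlock}) = 0.101 + 0.010 = 0.111.
P(Weather=rainy | Traffic ∈ {light, gridlock}) = 0.111/0.283 = 0.3922.

0.3922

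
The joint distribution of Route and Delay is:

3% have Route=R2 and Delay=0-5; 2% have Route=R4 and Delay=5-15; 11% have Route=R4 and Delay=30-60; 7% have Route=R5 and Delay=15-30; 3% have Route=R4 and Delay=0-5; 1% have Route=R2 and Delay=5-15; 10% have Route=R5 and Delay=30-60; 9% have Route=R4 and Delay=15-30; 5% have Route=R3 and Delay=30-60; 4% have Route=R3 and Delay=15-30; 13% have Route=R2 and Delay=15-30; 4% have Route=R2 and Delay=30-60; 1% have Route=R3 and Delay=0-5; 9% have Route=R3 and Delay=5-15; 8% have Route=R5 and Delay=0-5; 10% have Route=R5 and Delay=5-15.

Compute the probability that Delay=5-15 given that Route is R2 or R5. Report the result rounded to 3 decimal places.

0.196

P(Route=R2) = 0.03 + 0.01 + 0.13 + 0.04 = 0.21.
P(Route=R5) = 0.08 + 0.10 + 0.07 + 0.10 = 0.35.
P(Route ∈ {R2, R5}) = 0.21 + 0.35 = 0.56; P(Delay=5-15, Route ∈ {R2, R5}) = 0.01 + 0.10 = 0.11.
P(Delay=5-15 | Route ∈ {R2, R5}) = 0.11/0.56 = 0.196.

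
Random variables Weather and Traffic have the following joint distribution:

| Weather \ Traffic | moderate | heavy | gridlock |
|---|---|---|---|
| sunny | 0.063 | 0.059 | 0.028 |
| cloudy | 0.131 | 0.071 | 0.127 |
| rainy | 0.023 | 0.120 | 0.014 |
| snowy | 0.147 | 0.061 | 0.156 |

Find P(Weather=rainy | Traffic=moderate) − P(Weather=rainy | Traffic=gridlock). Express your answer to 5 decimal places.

P(Traffic=moderate) = 0.063 + 0.131 + 0.023 + 0.147 = 0.364; P(Weather=rainy | Traffic=moderate) = 0.023/0.364 = 0.063187.
P(Traffic=gridlock) = 0.028 + 0.127 + 0.014 + 0.156 = 0.325; P(Weather=rainy | Traffic=gridlock) = 0.014/0.325 = 0.043077.
Difference = 0.02011.

0.02011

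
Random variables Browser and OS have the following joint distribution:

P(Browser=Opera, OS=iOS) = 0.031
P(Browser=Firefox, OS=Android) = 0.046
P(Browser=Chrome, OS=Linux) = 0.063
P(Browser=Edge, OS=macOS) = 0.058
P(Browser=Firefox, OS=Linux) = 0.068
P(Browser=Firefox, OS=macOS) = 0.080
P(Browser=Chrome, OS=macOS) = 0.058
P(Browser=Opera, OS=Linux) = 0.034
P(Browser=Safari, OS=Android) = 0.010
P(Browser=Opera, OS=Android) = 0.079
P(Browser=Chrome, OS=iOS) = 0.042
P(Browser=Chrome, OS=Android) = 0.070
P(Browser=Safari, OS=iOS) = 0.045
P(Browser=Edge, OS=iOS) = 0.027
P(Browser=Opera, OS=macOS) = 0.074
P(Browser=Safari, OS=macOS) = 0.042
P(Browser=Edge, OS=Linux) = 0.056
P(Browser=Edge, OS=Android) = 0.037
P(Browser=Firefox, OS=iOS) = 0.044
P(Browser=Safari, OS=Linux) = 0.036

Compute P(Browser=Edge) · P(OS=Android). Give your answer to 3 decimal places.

0.043

P(Browser=Edge) = 0.058 + 0.056 + 0.027 + 0.037 = 0.178.
P(OS=Android) = 0.070 + 0.046 + 0.010 + 0.037 + 0.079 = 0.242.
Product: 0.178 × 0.242 = 0.043.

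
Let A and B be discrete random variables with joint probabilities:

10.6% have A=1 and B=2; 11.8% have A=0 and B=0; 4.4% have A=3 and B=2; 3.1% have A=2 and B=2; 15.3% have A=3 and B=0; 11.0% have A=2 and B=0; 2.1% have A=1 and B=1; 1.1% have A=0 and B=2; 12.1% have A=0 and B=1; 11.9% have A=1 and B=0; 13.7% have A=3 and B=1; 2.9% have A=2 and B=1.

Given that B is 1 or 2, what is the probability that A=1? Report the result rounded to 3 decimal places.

P(B=1) = 0.121 + 0.021 + 0.029 + 0.137 = 0.308.
P(B=2) = 0.011 + 0.106 + 0.031 + 0.044 = 0.192.
P(B ∈ {1, 2}) = 0.308 + 0.192 = 0.500; P(A=1, B ∈ {1, 2}) = 0.021 + 0.106 = 0.127.
P(A=1 | B ∈ {1, 2}) = 0.127/0.500 = 0.254.

0.254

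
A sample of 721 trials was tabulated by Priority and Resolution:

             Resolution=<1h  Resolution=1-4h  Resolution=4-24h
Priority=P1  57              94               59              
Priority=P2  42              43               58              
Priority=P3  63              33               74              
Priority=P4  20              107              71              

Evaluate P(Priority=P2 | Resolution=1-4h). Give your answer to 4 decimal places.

Total with Resolution=1-4h: 94 + 43 + 33 + 107 = 277.
P(Priority=P2 | Resolution=1-4h) = 43/277 = 0.1552.

0.1552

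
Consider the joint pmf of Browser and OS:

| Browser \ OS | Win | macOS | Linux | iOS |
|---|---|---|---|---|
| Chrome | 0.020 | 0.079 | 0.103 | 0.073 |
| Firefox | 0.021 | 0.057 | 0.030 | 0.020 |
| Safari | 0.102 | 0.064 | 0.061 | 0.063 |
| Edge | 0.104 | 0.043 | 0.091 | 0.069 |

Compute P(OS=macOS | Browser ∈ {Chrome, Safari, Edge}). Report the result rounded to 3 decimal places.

P(Browser=Chrome) = 0.020 + 0.079 + 0.103 + 0.073 = 0.275.
P(Browser=Safari) = 0.102 + 0.064 + 0.061 + 0.063 = 0.290.
P(Browser=Edge) = 0.104 + 0.043 + 0.091 + 0.069 = 0.307.
P(Browser ∈ {Chrome, Safari, Edge}) = 0.275 + 0.290 + 0.307 = 0.872; P(OS=macOS, Browser ∈ {Chrome, Safari, Edge}) = 0.079 + 0.064 + 0.043 = 0.186.
P(OS=macOS | Browser ∈ {Chrome, Safari, Edge}) = 0.186/0.872 = 0.213.

0.213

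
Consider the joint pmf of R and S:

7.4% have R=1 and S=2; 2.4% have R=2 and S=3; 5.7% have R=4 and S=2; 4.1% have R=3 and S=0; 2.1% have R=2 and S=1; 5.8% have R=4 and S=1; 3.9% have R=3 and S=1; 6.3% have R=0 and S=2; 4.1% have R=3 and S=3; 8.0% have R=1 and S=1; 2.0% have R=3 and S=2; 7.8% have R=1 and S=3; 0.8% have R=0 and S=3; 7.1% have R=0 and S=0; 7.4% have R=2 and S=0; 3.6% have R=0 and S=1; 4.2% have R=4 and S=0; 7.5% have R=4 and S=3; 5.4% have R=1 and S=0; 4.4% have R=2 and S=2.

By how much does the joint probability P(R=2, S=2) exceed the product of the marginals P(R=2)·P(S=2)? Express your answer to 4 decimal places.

0.0019

P(R=2) = 0.074 + 0.021 + 0.044 + 0.024 = 0.163.
P(S=2) = 0.063 + 0.074 + 0.044 + 0.020 + 0.057 = 0.258.
P(R=2, S=2) − P(R=2)P(S=2) = 0.044 − 0.163×0.258 = 0.0019.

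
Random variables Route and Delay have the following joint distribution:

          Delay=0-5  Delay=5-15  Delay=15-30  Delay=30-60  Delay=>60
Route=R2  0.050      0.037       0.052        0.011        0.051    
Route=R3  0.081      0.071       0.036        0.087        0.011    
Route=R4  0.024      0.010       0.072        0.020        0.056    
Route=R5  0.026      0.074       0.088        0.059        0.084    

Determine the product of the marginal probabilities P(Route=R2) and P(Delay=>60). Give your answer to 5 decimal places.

P(Route=R2) = 0.050 + 0.037 + 0.052 + 0.011 + 0.051 = 0.201.
P(Delay=>60) = 0.051 + 0.011 + 0.056 + 0.084 = 0.202.
Product: 0.201 × 0.202 = 0.04060.

0.04060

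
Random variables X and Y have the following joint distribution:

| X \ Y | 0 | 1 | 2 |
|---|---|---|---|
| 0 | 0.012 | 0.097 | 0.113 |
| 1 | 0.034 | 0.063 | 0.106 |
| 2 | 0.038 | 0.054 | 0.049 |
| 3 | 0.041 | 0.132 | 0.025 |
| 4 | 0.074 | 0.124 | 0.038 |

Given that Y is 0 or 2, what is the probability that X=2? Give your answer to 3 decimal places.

0.164

P(Y=0) = 0.012 + 0.034 + 0.038 + 0.041 + 0.074 = 0.199.
P(Y=2) = 0.113 + 0.106 + 0.049 + 0.025 + 0.038 = 0.331.
P(Y ∈ {0, 2}) = 0.199 + 0.331 = 0.530; P(X=2, Y ∈ {0, 2}) = 0.038 + 0.049 = 0.087.
P(X=2 | Y ∈ {0, 2}) = 0.087/0.530 = 0.164.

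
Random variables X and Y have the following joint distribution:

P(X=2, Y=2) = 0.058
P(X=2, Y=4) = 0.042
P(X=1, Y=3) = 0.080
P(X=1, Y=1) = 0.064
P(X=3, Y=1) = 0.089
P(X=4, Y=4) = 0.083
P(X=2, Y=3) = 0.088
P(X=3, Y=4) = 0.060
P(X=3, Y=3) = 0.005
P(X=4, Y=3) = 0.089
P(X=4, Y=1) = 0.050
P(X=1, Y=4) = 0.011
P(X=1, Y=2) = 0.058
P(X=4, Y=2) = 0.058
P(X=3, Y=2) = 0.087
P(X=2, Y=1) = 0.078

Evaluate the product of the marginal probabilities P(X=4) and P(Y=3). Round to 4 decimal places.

P(X=4) = 0.050 + 0.058 + 0.089 + 0.083 = 0.280.
P(Y=3) = 0.080 + 0.088 + 0.005 + 0.089 = 0.262.
Product: 0.280 × 0.262 = 0.0734.

0.0734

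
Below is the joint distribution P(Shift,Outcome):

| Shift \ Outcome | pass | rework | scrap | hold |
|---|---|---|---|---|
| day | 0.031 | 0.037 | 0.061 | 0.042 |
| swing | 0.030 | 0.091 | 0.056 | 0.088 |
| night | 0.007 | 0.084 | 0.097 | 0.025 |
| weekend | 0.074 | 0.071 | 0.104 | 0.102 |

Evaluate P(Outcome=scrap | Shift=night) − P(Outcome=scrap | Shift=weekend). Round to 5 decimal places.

P(Shift=night) = 0.007 + 0.084 + 0.097 + 0.025 = 0.213; P(Outcome=scrap | Shift=night) = 0.097/0.213 = 0.455399.
P(Shift=weekend) = 0.074 + 0.071 + 0.104 + 0.102 = 0.351; P(Outcome=scrap | Shift=weekend) = 0.104/0.351 = 0.296296.
Difference = 0.15910.

0.15910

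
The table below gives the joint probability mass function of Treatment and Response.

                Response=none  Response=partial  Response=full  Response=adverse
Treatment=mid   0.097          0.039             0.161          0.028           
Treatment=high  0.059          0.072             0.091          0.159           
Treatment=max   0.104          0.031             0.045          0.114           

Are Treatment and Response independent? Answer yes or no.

P(Treatment=mid) = 0.325 and P(Response=adverse) = 0.301, so their product is 0.09783, but P(Treatment=mid, Response=adverse) = 0.028. Since these differ, Treatment and Response are not independent.

no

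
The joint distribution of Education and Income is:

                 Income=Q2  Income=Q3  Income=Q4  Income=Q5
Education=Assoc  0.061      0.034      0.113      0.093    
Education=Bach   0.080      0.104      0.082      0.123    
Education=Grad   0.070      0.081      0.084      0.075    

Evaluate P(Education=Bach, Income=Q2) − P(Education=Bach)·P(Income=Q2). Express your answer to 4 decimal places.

P(Education=Bach) = 0.080 + 0.104 + 0.082 + 0.123 = 0.389.
P(Income=Q2) = 0.061 + 0.080 + 0.070 = 0.211.
P(Education=Bach, Income=Q2) − P(Education=Bach)P(Income=Q2) = 0.080 − 0.389×0.211 = -0.0021.

-0.0021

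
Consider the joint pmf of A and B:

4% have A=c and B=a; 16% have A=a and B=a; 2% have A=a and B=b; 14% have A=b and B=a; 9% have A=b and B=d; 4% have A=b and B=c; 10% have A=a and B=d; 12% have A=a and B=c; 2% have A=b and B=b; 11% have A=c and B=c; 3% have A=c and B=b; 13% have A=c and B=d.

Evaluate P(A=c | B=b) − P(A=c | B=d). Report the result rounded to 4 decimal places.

P(B=b) = 0.02 + 0.02 + 0.03 = 0.07; P(A=c | B=b) = 0.03/0.07 = 0.42857.
P(B=d) = 0.10 + 0.09 + 0.13 = 0.32; P(A=c | B=d) = 0.13/0.32 = 0.40625.
Difference = 0.0223.

0.0223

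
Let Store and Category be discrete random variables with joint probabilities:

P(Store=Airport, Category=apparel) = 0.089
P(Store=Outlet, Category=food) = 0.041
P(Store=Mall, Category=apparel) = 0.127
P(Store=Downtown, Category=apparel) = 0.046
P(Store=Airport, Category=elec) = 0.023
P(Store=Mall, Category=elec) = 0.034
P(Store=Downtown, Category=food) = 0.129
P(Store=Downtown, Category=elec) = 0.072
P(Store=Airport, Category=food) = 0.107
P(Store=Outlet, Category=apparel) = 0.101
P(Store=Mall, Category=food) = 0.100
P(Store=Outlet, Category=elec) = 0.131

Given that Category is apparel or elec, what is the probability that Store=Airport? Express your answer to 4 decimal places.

0.1798

P(Category=apparel) = 0.046 + 0.127 + 0.089 + 0.101 = 0.363.
P(Category=elec) = 0.072 + 0.034 + 0.023 + 0.131 = 0.260.
P(Category ∈ {apparel, elec}) = 0.363 + 0.260 = 0.623; P(Store=Airport, Category ∈ {apparel, elec}) = 0.089 + 0.023 = 0.112.
P(Store=Airport | Category ∈ {apparel, elec}) = 0.112/0.623 = 0.1798.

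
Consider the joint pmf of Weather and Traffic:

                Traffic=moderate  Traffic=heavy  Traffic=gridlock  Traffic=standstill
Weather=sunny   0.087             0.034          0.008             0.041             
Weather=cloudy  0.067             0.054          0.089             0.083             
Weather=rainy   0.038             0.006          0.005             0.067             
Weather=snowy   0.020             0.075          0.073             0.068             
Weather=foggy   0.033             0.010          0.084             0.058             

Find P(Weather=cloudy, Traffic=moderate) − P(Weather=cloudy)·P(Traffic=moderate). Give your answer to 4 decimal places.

P(Weather=cloudy) = 0.067 + 0.054 + 0.089 + 0.083 = 0.293.
P(Traffic=moderate) = 0.087 + 0.067 + 0.038 + 0.020 + 0.033 = 0.245.
P(Weather=cloudy, Traffic=moderate) − P(Weather=cloudy)P(Traffic=moderate) = 0.067 − 0.293×0.245 = -0.0048.

-0.0048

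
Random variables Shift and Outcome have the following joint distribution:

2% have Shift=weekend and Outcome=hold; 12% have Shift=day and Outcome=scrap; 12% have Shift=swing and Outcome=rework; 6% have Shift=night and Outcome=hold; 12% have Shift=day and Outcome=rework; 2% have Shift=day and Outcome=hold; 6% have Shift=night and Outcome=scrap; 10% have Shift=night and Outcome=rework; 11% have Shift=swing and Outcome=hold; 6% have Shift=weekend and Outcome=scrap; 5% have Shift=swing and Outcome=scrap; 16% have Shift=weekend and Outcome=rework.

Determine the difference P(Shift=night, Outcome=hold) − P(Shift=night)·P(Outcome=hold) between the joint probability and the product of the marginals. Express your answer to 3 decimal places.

P(Shift=night) = 0.10 + 0.06 + 0.06 = 0.22.
P(Outcome=hold) = 0.02 + 0.11 + 0.06 + 0.02 = 0.21.
P(Shift=night, Outcome=hold) − P(Shift=night)P(Outcome=hold) = 0.06 − 0.22×0.21 = 0.014.

0.014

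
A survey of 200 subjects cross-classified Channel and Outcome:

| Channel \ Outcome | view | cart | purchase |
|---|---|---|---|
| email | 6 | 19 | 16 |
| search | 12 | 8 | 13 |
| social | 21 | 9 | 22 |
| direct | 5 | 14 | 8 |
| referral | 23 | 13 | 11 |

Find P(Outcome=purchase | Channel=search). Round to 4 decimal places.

0.3939

Total with Channel=search: 12 + 8 + 13 = 33.
P(Outcome=purchase | Channel=search) = 13/33 = 0.3939.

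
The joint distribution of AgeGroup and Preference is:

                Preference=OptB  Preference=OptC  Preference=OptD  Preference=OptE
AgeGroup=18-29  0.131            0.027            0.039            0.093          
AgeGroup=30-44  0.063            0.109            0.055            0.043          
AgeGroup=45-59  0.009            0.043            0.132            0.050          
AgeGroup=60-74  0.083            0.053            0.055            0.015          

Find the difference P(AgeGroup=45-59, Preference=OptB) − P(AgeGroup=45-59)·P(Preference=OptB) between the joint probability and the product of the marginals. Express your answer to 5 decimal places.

-0.05792

P(AgeGroup=45-59) = 0.009 + 0.043 + 0.132 + 0.050 = 0.234.
P(Preference=OptB) = 0.131 + 0.063 + 0.009 + 0.083 = 0.286.
P(AgeGroup=45-59, Preference=OptB) − P(AgeGroup=45-59)P(Preference=OptB) = 0.009 − 0.234×0.286 = -0.05792.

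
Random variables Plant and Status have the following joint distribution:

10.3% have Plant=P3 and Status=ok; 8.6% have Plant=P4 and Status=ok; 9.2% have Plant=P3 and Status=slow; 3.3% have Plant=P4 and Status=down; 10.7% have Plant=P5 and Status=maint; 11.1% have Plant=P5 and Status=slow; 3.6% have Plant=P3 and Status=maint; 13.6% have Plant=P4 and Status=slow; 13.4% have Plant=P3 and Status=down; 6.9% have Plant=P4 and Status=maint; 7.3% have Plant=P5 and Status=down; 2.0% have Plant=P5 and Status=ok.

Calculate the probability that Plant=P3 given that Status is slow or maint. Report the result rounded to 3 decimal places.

0.232

P(Status=slow) = 0.092 + 0.136 + 0.111 = 0.339.
P(Status=maint) = 0.036 + 0.069 + 0.107 = 0.212.
P(Status ∈ {slow, maint}) = 0.339 + 0.212 = 0.551; P(Plant=P3, Status ∈ {slow, maint}) = 0.092 + 0.036 = 0.128.
P(Plant=P3 | Status ∈ {slow, maint}) = 0.128/0.551 = 0.232.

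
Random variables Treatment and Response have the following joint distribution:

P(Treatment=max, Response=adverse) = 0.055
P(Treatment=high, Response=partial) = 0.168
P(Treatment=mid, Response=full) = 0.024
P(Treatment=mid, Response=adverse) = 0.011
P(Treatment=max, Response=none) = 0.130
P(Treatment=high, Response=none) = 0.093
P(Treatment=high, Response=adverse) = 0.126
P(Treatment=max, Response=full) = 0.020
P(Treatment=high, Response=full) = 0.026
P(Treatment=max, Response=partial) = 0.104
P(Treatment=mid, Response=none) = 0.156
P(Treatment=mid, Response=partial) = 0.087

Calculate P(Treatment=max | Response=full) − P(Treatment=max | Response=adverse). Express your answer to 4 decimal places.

-0.0007

P(Response=full) = 0.024 + 0.026 + 0.020 = 0.070; P(Treatment=max | Response=full) = 0.020/0.070 = 0.28571.
P(Response=adverse) = 0.011 + 0.126 + 0.055 = 0.192; P(Treatment=max | Response=adverse) = 0.055/0.192 = 0.28646.
Difference = -0.0007.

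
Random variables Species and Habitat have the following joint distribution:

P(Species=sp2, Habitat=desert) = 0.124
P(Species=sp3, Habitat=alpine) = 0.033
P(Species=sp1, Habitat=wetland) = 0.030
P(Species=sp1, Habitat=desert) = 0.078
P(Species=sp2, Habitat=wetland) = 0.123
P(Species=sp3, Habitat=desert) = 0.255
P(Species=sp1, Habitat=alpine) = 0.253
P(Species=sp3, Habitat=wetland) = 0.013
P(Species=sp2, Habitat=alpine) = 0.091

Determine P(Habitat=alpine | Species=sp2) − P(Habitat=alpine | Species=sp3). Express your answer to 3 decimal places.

P(Species=sp2) = 0.123 + 0.124 + 0.091 = 0.338; P(Habitat=alpine | Species=sp2) = 0.091/0.338 = 0.2692.
P(Species=sp3) = 0.013 + 0.255 + 0.033 = 0.301; P(Habitat=alpine | Species=sp3) = 0.033/0.301 = 0.1096.
Difference = 0.160.

0.160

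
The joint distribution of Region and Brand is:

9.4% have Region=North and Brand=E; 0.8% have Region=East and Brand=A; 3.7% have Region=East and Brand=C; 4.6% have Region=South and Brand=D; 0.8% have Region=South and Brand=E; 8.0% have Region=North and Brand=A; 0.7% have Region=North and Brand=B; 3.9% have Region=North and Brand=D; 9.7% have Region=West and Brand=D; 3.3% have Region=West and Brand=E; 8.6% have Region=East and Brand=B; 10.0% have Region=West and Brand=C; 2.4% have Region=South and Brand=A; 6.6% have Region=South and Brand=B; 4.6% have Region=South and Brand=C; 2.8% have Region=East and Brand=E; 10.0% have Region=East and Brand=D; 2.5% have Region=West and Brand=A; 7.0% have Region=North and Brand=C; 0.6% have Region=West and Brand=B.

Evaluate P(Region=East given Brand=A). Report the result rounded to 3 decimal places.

0.058

P(Brand=A) = 0.080 + 0.024 + 0.008 + 0.025 = 0.137.
P(Region=East | Brand=A) = 0.008/0.137 = 0.058.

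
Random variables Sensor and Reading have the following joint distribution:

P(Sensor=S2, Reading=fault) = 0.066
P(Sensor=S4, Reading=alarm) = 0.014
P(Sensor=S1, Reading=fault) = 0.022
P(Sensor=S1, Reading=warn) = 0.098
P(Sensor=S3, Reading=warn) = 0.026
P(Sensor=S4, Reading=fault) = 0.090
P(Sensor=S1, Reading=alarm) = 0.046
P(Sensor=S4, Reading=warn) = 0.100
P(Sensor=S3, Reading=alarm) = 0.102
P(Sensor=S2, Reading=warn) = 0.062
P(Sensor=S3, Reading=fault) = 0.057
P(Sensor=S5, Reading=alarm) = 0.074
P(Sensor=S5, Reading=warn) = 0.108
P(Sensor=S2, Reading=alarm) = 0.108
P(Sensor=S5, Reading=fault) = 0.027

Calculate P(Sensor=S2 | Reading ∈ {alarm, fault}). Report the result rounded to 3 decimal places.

P(Reading=alarm) = 0.046 + 0.108 + 0.102 + 0.014 + 0.074 = 0.344.
P(Reading=fault) = 0.022 + 0.066 + 0.057 + 0.090 + 0.027 = 0.262.
P(Reading ∈ {alarm, fault}) = 0.344 + 0.262 = 0.606; P(Sensor=S2, Reading ∈ {alarm, fault}) = 0.108 + 0.066 = 0.174.
P(Sensor=S2 | Reading ∈ {alarm, fault}) = 0.174/0.606 = 0.287.

0.287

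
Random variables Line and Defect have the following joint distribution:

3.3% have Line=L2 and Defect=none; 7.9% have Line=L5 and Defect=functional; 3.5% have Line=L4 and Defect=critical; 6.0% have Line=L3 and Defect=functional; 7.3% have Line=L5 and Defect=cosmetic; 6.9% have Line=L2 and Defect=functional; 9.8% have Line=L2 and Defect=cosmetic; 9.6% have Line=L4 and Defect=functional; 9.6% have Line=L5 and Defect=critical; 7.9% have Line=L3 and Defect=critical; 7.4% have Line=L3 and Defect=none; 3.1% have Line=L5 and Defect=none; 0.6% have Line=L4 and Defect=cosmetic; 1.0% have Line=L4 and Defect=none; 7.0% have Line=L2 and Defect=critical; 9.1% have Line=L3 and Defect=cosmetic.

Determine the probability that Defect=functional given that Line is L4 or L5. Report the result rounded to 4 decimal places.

0.4108

P(Line=L4) = 0.010 + 0.006 + 0.096 + 0.035 = 0.147.
P(Line=L5) = 0.031 + 0.073 + 0.079 + 0.096 = 0.279.
P(Line ∈ {L4, L5}) = 0.147 + 0.279 = 0.426; P(Defect=functional, Line ∈ {L4, L5}) = 0.096 + 0.079 = 0.175.
P(Defect=functional | Line ∈ {L4, L5}) = 0.175/0.426 = 0.4108.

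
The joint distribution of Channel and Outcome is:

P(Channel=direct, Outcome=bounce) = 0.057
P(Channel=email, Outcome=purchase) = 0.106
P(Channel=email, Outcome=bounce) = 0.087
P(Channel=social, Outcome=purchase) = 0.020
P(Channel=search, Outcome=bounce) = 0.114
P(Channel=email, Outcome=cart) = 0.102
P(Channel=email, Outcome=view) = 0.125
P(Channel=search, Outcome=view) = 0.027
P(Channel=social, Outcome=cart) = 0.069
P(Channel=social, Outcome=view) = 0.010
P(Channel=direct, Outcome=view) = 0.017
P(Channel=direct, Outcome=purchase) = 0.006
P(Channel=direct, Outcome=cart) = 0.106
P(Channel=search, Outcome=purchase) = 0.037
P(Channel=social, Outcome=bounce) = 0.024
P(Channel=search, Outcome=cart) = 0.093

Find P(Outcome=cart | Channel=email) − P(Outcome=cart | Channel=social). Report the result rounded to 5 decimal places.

P(Channel=email) = 0.087 + 0.125 + 0.102 + 0.106 = 0.420; P(Outcome=cart | Channel=email) = 0.102/0.420 = 0.242857.
P(Channel=social) = 0.024 + 0.010 + 0.069 + 0.020 = 0.123; P(Outcome=cart | Channel=social) = 0.069/0.123 = 0.560976.
Difference = -0.31812.

-0.31812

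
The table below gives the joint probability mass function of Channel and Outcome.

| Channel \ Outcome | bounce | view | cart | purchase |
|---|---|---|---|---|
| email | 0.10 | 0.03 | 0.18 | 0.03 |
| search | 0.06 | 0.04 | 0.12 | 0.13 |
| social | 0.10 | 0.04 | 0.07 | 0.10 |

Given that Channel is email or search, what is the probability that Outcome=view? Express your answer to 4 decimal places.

0.1014

P(Channel=email) = 0.10 + 0.03 + 0.18 + 0.03 = 0.34.
P(Channel=search) = 0.06 + 0.04 + 0.12 + 0.13 = 0.35.
P(Channel ∈ {email, search}) = 0.34 + 0.35 = 0.69; P(Outcome=view, Channel ∈ {email, search}) = 0.03 + 0.04 = 0.07.
P(Outcome=view | Channel ∈ {email, search}) = 0.07/0.69 = 0.1014.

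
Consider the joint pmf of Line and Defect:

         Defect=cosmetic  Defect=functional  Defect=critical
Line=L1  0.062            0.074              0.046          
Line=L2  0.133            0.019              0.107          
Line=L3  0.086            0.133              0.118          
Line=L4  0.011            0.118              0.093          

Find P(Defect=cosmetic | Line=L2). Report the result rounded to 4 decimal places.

P(Line=L2) = 0.133 + 0.019 + 0.107 = 0.259.
P(Defect=cosmetic | Line=L2) = 0.133/0.259 = 0.5135.

0.5135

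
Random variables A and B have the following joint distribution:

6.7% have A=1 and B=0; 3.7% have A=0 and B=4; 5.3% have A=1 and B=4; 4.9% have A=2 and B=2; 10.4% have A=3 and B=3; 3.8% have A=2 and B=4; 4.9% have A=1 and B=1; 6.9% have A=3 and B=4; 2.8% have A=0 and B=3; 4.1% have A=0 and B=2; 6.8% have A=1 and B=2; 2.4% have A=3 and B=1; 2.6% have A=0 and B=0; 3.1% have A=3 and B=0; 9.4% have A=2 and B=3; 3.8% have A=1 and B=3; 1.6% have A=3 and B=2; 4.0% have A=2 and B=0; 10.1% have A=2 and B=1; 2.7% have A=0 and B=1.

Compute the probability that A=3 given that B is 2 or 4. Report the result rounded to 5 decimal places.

0.22911

P(B=2) = 0.041 + 0.068 + 0.049 + 0.016 = 0.174.
P(B=4) = 0.037 + 0.053 + 0.038 + 0.069 = 0.197.
P(B ∈ {2, 4}) = 0.174 + 0.197 = 0.371; P(A=3, B ∈ {2, 4}) = 0.016 + 0.069 = 0.085.
P(A=3 | B ∈ {2, 4}) = 0.085/0.371 = 0.22911.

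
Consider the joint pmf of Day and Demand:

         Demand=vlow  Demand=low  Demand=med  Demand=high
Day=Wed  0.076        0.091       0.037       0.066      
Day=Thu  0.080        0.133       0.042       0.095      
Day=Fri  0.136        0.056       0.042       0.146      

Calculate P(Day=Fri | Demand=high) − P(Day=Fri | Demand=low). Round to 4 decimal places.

0.2756

P(Demand=high) = 0.066 + 0.095 + 0.146 = 0.307; P(Day=Fri | Demand=high) = 0.146/0.307 = 0.47557.
P(Demand=low) = 0.091 + 0.133 + 0.056 = 0.280; P(Day=Fri | Demand=low) = 0.056/0.280 = 0.20000.
Difference = 0.2756.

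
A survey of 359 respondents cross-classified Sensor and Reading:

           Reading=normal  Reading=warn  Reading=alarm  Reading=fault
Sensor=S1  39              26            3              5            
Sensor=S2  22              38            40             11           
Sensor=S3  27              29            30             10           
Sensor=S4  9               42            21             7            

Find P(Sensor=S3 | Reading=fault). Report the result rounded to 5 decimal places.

Total with Reading=fault: 5 + 11 + 10 + 7 = 33.
P(Sensor=S3 | Reading=fault) = 10/33 = 0.30303.

0.30303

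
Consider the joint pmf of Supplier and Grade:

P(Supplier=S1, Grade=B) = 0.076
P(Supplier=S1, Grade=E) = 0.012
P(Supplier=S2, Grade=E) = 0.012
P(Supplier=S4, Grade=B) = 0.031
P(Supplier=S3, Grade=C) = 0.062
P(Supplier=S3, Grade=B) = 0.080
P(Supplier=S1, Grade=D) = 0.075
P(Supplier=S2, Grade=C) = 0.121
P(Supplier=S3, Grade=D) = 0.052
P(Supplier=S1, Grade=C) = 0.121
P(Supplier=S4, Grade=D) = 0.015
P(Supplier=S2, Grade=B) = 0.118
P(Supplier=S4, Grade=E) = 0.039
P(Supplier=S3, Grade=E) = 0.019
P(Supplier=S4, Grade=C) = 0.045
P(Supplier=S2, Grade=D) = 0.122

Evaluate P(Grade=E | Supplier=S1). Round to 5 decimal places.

0.04225

P(Supplier=S1) = 0.076 + 0.121 + 0.075 + 0.012 = 0.284.
P(Grade=E | Supplier=S1) = 0.012/0.284 = 0.04225.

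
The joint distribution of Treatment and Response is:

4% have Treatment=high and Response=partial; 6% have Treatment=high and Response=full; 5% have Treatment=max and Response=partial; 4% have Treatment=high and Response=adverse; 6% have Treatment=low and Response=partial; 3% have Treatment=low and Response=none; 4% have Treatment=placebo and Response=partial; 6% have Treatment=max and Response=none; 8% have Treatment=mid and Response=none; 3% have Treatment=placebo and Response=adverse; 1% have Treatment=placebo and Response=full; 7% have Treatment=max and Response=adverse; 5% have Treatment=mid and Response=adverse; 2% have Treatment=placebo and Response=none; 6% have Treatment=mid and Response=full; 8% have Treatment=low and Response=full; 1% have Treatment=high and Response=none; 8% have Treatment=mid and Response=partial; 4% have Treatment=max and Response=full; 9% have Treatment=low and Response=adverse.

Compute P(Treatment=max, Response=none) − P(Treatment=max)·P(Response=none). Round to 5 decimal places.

P(Treatment=max) = 0.06 + 0.05 + 0.04 + 0.07 = 0.22.
P(Response=none) = 0.02 + 0.03 + 0.08 + 0.01 + 0.06 = 0.20.
P(Treatment=max, Response=none) − P(Treatment=max)P(Response=none) = 0.06 − 0.22×0.20 = 0.01600.

0.01600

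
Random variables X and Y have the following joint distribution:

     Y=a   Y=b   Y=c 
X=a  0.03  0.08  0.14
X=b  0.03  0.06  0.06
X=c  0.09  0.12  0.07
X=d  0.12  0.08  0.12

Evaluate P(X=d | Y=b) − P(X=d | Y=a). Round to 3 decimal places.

-0.209

P(Y=b) = 0.08 + 0.06 + 0.12 + 0.08 = 0.34; P(X=d | Y=b) = 0.08/0.34 = 0.2353.
P(Y=a) = 0.03 + 0.03 + 0.09 + 0.12 = 0.27; P(X=d | Y=a) = 0.12/0.27 = 0.4444.
Difference = -0.209.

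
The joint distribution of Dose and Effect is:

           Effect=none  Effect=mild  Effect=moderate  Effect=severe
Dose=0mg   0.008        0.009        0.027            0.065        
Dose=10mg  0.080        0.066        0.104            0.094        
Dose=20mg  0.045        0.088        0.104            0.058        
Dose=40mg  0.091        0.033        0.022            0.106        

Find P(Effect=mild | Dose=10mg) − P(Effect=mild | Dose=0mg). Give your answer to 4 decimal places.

0.1093

P(Dose=10mg) = 0.080 + 0.066 + 0.104 + 0.094 = 0.344; P(Effect=mild | Dose=10mg) = 0.066/0.344 = 0.19186.
P(Dose=0mg) = 0.008 + 0.009 + 0.027 + 0.065 = 0.109; P(Effect=mild | Dose=0mg) = 0.009/0.109 = 0.08257.
Difference = 0.1093.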